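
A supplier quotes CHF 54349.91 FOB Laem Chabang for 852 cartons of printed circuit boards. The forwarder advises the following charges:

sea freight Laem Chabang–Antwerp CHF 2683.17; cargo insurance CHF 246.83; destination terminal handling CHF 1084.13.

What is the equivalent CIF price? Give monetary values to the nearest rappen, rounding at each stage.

CIF price: CHF 57279.91

Not relevant to the conversion: destination terminal — on the buyer under both terms; not part of either seller's price.
From FOB to CIF, the seller additionally bears: freight, insurance.
CIF price = 54349.91 + 2683.17 + 246.83 = 57279.91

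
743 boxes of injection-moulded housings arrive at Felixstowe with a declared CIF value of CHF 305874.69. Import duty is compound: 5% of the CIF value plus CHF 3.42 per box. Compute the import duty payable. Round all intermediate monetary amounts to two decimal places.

Import duty: CHF 17834.79

Ad valorem component: 305874.69 × 5% = 15293.73
Specific component: 743 × 3.42 = 2541.06
Import duty = 15293.73 + 2541.06 = 17834.79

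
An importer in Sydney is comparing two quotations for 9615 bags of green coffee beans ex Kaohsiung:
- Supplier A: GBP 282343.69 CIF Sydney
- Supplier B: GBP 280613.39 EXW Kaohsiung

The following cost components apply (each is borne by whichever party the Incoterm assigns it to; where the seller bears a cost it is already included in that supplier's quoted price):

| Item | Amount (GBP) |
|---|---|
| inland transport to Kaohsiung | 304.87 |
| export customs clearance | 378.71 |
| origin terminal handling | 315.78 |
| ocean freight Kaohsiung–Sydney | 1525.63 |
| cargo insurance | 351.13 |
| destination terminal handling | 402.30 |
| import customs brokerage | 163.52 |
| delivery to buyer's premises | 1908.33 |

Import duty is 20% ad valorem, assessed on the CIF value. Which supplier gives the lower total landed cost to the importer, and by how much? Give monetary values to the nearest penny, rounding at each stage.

Supplier A is cheaper by GBP 1374.98

Supplier A (CIF):
The CIF price already equals the CIF value: 282343.69
Import duty = 282343.69 × 20% = 56468.74
Buyer bears (A): 402.30 + 163.52 + 1908.33 = 2474.15
Landed cost (A) = invoice 282343.69 + 2474.15 + duty 56468.74 = 341286.58
Supplier B (EXW):
CIF value = EXW price + inland to port + export clearance + origin terminal + freight + insurance = 280613.39 + 304.87 + 378.71 + 315.78 + 1525.63 + 351.13 = 283489.51
Import duty = 283489.51 × 20% = 56697.90
Buyer bears (B): 304.87 + 378.71 + 315.78 + 1525.63 + 351.13 + 402.30 + 163.52 + 1908.33 = 5350.27
Landed cost (B) = invoice 280613.39 + 5350.27 + duty 56697.90 = 342661.56
Difference = |341286.58 − 342661.56| = 1374.98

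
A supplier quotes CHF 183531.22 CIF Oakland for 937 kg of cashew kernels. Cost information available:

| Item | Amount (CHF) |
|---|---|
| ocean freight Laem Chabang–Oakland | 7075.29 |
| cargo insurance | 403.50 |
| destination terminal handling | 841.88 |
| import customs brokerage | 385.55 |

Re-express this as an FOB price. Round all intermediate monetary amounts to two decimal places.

FOB price: CHF 176052.43

Not relevant to the conversion: brokerage, destination terminal — on the buyer under both terms; not part of either seller's price.
From CIF to FOB, the seller no longer bears: freight, insurance.
FOB price = 183531.22 − 7075.29 − 403.50 = 176052.43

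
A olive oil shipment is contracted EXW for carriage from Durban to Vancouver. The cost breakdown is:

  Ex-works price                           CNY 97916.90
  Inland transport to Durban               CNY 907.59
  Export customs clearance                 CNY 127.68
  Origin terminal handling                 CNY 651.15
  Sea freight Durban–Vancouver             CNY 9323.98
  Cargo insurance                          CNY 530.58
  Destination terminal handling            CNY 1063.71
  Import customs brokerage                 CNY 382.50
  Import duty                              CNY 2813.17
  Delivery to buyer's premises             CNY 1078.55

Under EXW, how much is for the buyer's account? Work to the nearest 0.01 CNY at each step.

EXW: the seller makes goods available at their premises; the buyer bears all onward costs.
Seller's account: goods 97916.90 = 97916.90
Buyer's account: inland to port 907.59 + export clearance 127.68 + origin terminal 651.15 + freight 9323.98 + insurance 530.58 + destination terminal 1063.71 + brokerage 382.50 + duty 2813.17 + delivery 1078.55 = 16878.91

Buyer's account: CNY 16878.91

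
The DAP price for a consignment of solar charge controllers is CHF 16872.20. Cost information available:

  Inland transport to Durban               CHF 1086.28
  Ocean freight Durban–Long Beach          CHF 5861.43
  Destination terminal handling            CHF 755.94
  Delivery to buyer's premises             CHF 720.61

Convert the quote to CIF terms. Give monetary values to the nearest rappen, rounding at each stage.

Not relevant to the conversion: inland to port, freight — on the seller under both DAP and CIF; already in the DAP price and stays in the CIF price.
From DAP to CIF, the seller no longer bears: destination terminal, delivery.
CIF price = 16872.20 − 755.94 − 720.61 = 15395.65

CIF price: CHF 15395.65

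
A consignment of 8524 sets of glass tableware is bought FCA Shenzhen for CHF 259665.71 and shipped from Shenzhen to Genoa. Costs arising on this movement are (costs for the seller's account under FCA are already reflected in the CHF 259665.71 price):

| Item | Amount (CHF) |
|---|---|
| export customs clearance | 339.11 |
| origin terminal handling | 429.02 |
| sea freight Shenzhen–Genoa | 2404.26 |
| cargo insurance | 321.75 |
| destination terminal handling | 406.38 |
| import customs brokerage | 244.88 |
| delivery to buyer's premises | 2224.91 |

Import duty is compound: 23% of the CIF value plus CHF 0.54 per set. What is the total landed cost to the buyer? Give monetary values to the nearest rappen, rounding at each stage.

Total landed cost: CHF 330748.64

FCA: the seller delivers export-cleared goods to the carrier; the buyer bears costs from that point.
Already in the invoice (seller's account under FCA): export clearance — exclude.
CIF value = FCA price + origin terminal + freight + insurance = 259665.71 + 429.02 + 2404.26 + 321.75 = 262820.74
Ad valorem component: 262820.74 × 23% = 60448.77
Specific component: 8524 × 0.54 = 4602.96
Import duty = 60448.77 + 4602.96 = 65051.73
Buyer bears: origin terminal 429.02 + freight 2404.26 + insurance 321.75 + destination terminal 406.38 + brokerage 244.88 + delivery 2224.91 + duty 65051.73 = 71082.93
Landed cost = invoice 259665.71 + 71082.93 = 330748.64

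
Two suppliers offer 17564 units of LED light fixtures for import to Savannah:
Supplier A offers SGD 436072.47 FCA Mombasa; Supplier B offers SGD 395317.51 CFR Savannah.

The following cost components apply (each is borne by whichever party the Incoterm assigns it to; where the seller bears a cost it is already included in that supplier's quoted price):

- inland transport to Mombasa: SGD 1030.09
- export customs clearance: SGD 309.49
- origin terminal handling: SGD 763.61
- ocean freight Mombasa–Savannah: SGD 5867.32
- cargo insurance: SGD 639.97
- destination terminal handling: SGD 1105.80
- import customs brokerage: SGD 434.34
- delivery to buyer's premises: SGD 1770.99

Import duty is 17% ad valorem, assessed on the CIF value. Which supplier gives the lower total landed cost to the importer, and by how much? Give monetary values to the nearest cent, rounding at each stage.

Supplier A (FCA):
CIF value = FCA price + origin terminal + freight + insurance = 436072.47 + 763.61 + 5867.32 + 639.97 = 443343.37
Import duty = 443343.37 × 17% = 75368.37
Buyer bears (A): 763.61 + 5867.32 + 639.97 + 1105.80 + 434.34 + 1770.99 = 10582.03
Landed cost (A) = invoice 436072.47 + 10582.03 + duty 75368.37 = 522022.87
Supplier B (CFR):
CIF value = CFR price + insurance = 395317.51 + 639.97 = 395957.48
Import duty = 395957.48 × 17% = 67312.77
Buyer bears (B): 639.97 + 1105.80 + 434.34 + 1770.99 = 3951.10
Landed cost (B) = invoice 395317.51 + 3951.10 + duty 67312.77 = 466581.38
Difference = |522022.87 − 466581.38| = 55441.49

Supplier B is cheaper by SGD 55441.49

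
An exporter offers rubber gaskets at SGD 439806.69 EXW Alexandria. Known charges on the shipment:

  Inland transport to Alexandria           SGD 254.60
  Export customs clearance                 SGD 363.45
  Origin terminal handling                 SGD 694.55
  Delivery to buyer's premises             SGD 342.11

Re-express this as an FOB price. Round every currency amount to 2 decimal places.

Not relevant to the conversion: delivery — on the buyer under both terms; not part of either seller's price.
From EXW to FOB, the seller additionally bears: inland to port, export clearance, origin terminal.
FOB price = 439806.69 + 254.60 + 363.45 + 694.55 = 441119.29

FOB price: SGD 441119.29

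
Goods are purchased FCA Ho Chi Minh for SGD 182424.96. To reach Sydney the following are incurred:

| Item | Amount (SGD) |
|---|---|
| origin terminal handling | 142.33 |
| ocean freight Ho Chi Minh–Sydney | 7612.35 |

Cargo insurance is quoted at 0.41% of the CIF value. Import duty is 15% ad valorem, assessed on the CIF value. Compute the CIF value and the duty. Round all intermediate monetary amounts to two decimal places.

CIF value: SGD 190962.59; import duty: SGD 28644.39

Let C be the CIF value. C = FCA price + pre-shipment costs + freight + 0.41% × C
C − 0.41% × C = 182424.96 + 142.33 + 7612.35
0.9959 × C = 190179.64
C = 190179.64 / 0.9959 = 190962.59
Insurance premium = 0.41% × 190962.59 = 782.95
Import duty = 190962.59 × 15% = 28644.39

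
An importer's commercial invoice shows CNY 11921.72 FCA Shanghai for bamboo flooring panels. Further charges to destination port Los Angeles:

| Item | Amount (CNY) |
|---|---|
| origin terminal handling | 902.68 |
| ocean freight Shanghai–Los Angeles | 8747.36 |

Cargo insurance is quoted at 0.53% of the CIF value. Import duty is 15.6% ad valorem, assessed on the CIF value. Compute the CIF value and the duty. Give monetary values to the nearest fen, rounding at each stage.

Let C be the CIF value. C = FCA price + pre-shipment costs + freight + 0.53% × C
C − 0.53% × C = 11921.72 + 902.68 + 8747.36
0.9947 × C = 21571.76
C = 21571.76 / 0.9947 = 21686.70
Insurance premium = 0.53% × 21686.70 = 114.94
Import duty = 21686.70 × 15.6% = 3383.13

CIF value: CNY 21686.70; import duty: CNY 3383.13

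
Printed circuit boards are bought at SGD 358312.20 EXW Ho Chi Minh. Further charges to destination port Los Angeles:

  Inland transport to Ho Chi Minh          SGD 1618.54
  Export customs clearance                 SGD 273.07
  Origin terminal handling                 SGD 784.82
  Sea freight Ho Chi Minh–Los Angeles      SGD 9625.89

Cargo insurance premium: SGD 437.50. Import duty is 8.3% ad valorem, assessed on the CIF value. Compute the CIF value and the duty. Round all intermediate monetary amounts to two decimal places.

CIF value: SGD 371052.02; import duty: SGD 30797.32

CIF = EXW price + pre-shipment costs + freight + insurance
CIF = 358312.20 + 1618.54 + 273.07 + 784.82 + 9625.89 + 437.50 = 371052.02
Import duty = 371052.02 × 8.3% = 30797.32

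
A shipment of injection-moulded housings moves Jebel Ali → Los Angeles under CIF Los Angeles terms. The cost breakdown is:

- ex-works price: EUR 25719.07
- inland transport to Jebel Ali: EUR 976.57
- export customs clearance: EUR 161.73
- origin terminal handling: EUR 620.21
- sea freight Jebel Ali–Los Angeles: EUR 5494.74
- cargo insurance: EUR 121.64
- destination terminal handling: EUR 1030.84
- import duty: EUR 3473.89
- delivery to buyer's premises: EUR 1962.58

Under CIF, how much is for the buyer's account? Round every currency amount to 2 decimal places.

Buyer's account: EUR 6467.31

CIF: the seller pays costs through ocean freight and marine insurance to the destination port.
Seller's account: goods 25719.07 + inland to port 976.57 + export clearance 161.73 + origin terminal 620.21 + freight 5494.74 + insurance 121.64 = 33093.96
Buyer's account: destination terminal 1030.84 + duty 3473.89 + delivery 1962.58 = 6467.31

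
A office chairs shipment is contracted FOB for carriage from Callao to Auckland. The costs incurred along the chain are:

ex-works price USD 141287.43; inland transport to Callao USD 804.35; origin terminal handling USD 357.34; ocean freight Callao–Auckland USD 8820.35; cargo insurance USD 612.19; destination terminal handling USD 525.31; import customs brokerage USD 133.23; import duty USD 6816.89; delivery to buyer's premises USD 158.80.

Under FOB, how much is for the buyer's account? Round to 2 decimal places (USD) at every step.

Buyer's account: USD 17066.77

FOB: the seller bears costs until goods are on board at the origin port; the buyer bears freight, insurance and all costs thereafter.
Seller's account: goods 141287.43 + inland to port 804.35 + origin terminal 357.34 = 142449.12
Buyer's account: freight 8820.35 + insurance 612.19 + destination terminal 525.31 + brokerage 133.23 + duty 6816.89 + delivery 158.80 = 17066.77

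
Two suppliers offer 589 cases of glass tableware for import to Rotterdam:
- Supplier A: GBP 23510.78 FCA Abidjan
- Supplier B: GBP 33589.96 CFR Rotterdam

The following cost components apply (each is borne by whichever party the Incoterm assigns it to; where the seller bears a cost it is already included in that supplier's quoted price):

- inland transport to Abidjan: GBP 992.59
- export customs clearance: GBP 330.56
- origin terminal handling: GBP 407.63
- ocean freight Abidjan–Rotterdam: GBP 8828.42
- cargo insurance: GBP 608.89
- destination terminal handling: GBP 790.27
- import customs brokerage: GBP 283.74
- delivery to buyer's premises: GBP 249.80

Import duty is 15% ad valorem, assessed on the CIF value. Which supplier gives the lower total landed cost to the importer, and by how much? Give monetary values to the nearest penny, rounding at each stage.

Supplier A (FCA):
CIF value = FCA price + origin terminal + freight + insurance = 23510.78 + 407.63 + 8828.42 + 608.89 = 33355.72
Import duty = 33355.72 × 15% = 5003.36
Buyer bears (A): 407.63 + 8828.42 + 608.89 + 790.27 + 283.74 + 249.80 = 11168.75
Landed cost (A) = invoice 23510.78 + 11168.75 + duty 5003.36 = 39682.89
Supplier B (CFR):
CIF value = CFR price + insurance = 33589.96 + 608.89 = 34198.85
Import duty = 34198.85 × 15% = 5129.83
Buyer bears (B): 608.89 + 790.27 + 283.74 + 249.80 = 1932.70
Landed cost (B) = invoice 33589.96 + 1932.70 + duty 5129.83 = 40652.49
Difference = |39682.89 − 40652.49| = 969.60

Supplier A is cheaper by GBP 969.60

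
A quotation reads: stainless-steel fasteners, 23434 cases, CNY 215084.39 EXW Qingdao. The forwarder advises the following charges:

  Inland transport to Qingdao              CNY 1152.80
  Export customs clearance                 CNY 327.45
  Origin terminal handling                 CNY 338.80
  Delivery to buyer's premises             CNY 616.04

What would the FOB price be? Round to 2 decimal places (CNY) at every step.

Not relevant to the conversion: delivery — on the buyer under both terms; not part of either seller's price.
From EXW to FOB, the seller additionally bears: inland to port, export clearance, origin terminal.
FOB price = 215084.39 + 1152.80 + 327.45 + 338.80 = 216903.44

FOB price: CNY 216903.44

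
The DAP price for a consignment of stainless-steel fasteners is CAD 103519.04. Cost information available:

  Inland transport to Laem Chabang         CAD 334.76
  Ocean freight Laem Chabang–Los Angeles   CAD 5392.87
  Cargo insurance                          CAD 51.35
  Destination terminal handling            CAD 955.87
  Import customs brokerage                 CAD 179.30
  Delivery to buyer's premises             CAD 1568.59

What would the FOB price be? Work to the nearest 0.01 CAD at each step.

Not relevant to the conversion: inland to port — on the seller under both DAP and FOB; already in the DAP price and stays in the FOB price. brokerage — on the buyer under both terms; not part of either seller's price.
From DAP to FOB, the seller no longer bears: freight, insurance, destination terminal, delivery.
FOB price = 103519.04 − 5392.87 − 51.35 − 955.87 − 1568.59 = 95550.36

FOB price: CAD 95550.36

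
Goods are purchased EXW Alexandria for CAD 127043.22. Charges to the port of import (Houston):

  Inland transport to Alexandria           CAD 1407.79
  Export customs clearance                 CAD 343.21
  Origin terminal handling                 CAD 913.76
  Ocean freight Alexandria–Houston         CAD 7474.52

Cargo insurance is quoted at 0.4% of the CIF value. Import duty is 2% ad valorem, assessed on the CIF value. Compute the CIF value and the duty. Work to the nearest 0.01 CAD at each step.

Let C be the CIF value. C = EXW price + pre-shipment costs + freight + 0.4% × C
C − 0.4% × C = 127043.22 + 1407.79 + 343.21 + 913.76 + 7474.52
0.996 × C = 137182.50
C = 137182.50 / 0.996 = 137733.43
Insurance premium = 0.4% × 137733.43 = 550.93
Import duty = 137733.43 × 2% = 2754.67

CIF value: CAD 137733.43; import duty: CAD 2754.67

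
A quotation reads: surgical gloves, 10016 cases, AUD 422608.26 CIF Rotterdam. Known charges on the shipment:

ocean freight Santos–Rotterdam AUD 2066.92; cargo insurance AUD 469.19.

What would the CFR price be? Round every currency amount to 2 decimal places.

Not relevant to the conversion: freight — on the seller under both CIF and CFR; already in the CIF price and stays in the CFR price.
From CIF to CFR, the seller no longer bears: insurance.
CFR price = 422608.26 − 469.19 = 422139.07

CFR price: AUD 422139.07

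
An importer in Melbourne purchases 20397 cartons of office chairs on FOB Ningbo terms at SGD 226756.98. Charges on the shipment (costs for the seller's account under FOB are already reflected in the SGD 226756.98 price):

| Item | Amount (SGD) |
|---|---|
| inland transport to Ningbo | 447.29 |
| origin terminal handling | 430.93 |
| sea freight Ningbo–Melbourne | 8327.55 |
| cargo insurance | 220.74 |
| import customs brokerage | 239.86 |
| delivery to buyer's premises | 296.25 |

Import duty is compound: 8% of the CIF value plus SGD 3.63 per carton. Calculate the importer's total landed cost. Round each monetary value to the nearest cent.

FOB: the seller bears costs until goods are on board at the origin port; the buyer bears freight, insurance and all costs thereafter.
Already in the invoice (seller's account under FOB): inland to port, origin terminal — exclude.
CIF value = FOB price + freight + insurance = 226756.98 + 8327.55 + 220.74 = 235305.27
Ad valorem component: 235305.27 × 8% = 18824.42
Specific component: 20397 × 3.63 = 74041.11
Import duty = 18824.42 + 74041.11 = 92865.53
Buyer bears: freight 8327.55 + insurance 220.74 + brokerage 239.86 + delivery 296.25 + duty 92865.53 = 101949.93
Landed cost = invoice 226756.98 + 101949.93 = 328706.91

Total landed cost: SGD 328706.91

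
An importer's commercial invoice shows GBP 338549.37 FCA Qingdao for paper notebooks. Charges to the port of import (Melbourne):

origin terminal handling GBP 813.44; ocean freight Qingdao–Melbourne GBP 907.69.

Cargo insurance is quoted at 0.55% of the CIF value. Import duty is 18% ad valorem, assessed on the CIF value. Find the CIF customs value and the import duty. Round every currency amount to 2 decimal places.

CIF value: GBP 342152.34; import duty: GBP 61587.42

Let C be the CIF value. C = FCA price + pre-shipment costs + freight + 0.55% × C
C − 0.55% × C = 338549.37 + 813.44 + 907.69
0.9945 × C = 340270.50
C = 340270.50 / 0.9945 = 342152.34
Insurance premium = 0.55% × 342152.34 = 1881.84
Import duty = 342152.34 × 18% = 61587.42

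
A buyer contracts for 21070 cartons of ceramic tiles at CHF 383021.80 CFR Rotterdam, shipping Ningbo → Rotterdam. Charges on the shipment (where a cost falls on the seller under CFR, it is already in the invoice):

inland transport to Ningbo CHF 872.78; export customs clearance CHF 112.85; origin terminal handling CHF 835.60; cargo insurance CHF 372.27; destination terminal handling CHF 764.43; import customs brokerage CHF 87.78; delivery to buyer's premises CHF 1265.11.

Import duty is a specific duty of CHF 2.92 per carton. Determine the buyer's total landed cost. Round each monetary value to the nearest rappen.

Total landed cost: CHF 447035.79

CFR: the seller pays costs through ocean freight to the destination port, but not insurance.
Already in the invoice (seller's account under CFR): inland to port, export clearance, origin terminal — exclude.
CIF value = CFR price + insurance = 383021.80 + 372.27 = 383394.07
Import duty = 21070 × 2.92 = 61524.40
Buyer bears: insurance 372.27 + destination terminal 764.43 + brokerage 87.78 + delivery 1265.11 + duty 61524.40 = 64013.99
Landed cost = invoice 383021.80 + 64013.99 = 447035.79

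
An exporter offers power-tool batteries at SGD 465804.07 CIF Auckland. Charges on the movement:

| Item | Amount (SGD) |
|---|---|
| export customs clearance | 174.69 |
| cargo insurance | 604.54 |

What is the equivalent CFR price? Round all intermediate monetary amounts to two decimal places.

CFR price: SGD 465199.53

Not relevant to the conversion: export clearance — on the seller under both CIF and CFR; already in the CIF price and stays in the CFR price.
From CIF to CFR, the seller no longer bears: insurance.
CFR price = 465804.07 − 604.54 = 465199.53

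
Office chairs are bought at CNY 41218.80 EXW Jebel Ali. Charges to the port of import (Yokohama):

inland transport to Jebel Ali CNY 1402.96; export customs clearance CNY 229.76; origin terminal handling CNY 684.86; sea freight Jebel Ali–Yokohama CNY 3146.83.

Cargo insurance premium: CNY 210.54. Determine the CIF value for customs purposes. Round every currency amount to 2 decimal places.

CIF value: CNY 46893.75

CIF = EXW price + pre-shipment costs + freight + insurance
CIF = 41218.80 + 1402.96 + 229.76 + 684.86 + 3146.83 + 210.54 = 46893.75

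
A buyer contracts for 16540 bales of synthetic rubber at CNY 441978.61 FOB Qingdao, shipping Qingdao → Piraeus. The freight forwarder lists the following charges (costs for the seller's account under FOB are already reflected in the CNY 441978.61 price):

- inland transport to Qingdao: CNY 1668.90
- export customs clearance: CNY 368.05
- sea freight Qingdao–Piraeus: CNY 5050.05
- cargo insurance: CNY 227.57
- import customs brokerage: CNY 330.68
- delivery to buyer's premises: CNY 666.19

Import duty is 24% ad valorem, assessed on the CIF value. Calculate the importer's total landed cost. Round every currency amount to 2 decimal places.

Total landed cost: CNY 555594.60

FOB: the seller bears costs until goods are on board at the origin port; the buyer bears freight, insurance and all costs thereafter.
Already in the invoice (seller's account under FOB): inland to port, export clearance — exclude.
CIF value = FOB price + freight + insurance = 441978.61 + 5050.05 + 227.57 = 447256.23
Import duty = 447256.23 × 24% = 107341.50
Buyer bears: freight 5050.05 + insurance 227.57 + brokerage 330.68 + delivery 666.19 + duty 107341.50 = 113615.99
Landed cost = invoice 441978.61 + 113615.99 = 555594.60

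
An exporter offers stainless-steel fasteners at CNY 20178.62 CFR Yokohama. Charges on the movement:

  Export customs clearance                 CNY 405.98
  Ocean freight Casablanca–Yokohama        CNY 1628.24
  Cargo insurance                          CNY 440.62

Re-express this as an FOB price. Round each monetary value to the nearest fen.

FOB price: CNY 18550.38

Not relevant to the conversion: export clearance — on the seller under both CFR and FOB; already in the CFR price and stays in the FOB price. insurance — on the buyer under both terms; not part of either seller's price.
From CFR to FOB, the seller no longer bears: freight.
FOB price = 20178.62 − 1628.24 = 18550.38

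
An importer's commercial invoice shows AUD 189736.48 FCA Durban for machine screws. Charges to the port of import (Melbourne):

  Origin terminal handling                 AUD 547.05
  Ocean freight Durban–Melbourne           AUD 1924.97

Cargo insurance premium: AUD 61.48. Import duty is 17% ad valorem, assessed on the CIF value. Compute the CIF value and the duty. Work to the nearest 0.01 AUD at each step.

CIF = FCA price + pre-shipment costs + freight + insurance
CIF = 189736.48 + 547.05 + 1924.97 + 61.48 = 192269.98
Import duty = 192269.98 × 17% = 32685.90

CIF value: AUD 192269.98; import duty: AUD 32685.90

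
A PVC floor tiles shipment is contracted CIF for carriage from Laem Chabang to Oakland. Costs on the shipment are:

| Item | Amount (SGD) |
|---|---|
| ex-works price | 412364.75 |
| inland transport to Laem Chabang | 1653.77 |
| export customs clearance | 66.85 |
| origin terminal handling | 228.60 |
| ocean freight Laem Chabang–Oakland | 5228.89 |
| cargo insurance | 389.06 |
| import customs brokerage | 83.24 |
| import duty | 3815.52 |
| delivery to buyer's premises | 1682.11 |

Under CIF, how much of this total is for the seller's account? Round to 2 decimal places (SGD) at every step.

CIF: the seller pays costs through ocean freight and marine insurance to the destination port.
Seller's account: goods 412364.75 + inland to port 1653.77 + export clearance 66.85 + origin terminal 228.60 + freight 5228.89 + insurance 389.06 = 419931.92
Buyer's account: brokerage 83.24 + duty 3815.52 + delivery 1682.11 = 5580.87

Seller's account: SGD 419931.92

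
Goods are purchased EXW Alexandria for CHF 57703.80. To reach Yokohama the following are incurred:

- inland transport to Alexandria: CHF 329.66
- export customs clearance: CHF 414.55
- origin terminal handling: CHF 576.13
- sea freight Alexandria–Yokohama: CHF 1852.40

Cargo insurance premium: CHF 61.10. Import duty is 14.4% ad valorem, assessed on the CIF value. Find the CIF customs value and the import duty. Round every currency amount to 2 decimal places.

CIF = EXW price + pre-shipment costs + freight + insurance
CIF = 57703.80 + 329.66 + 414.55 + 576.13 + 1852.40 + 61.10 = 60937.64
Import duty = 60937.64 × 14.4% = 8775.02

CIF value: CHF 60937.64; import duty: CHF 8775.02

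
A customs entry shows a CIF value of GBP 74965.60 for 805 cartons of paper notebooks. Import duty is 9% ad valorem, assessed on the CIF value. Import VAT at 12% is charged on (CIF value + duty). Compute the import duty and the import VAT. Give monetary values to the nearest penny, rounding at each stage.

Import duty = 74965.60 × 9% = 6746.90
VAT base = CIF + duty = 74965.60 + 6746.90 = 81712.50
Import VAT = 81712.50 × 12% = 9805.50

Import duty: GBP 6746.90; import VAT: GBP 9805.50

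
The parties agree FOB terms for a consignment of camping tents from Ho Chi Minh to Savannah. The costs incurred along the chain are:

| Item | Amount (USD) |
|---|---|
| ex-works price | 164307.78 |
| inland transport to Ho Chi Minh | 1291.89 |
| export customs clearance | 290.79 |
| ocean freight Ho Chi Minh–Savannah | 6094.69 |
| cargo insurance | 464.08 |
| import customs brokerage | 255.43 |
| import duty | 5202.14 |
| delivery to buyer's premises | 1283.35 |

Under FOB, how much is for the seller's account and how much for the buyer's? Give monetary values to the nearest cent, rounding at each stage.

FOB: the seller bears costs until goods are on board at the origin port; the buyer bears freight, insurance and all costs thereafter.
Seller's account: goods 164307.78 + inland to port 1291.89 + export clearance 290.79 = 165890.46
Buyer's account: freight 6094.69 + insurance 464.08 + brokerage 255.43 + duty 5202.14 + delivery 1283.35 = 13299.69

Seller: USD 165890.46; buyer: USD 13299.69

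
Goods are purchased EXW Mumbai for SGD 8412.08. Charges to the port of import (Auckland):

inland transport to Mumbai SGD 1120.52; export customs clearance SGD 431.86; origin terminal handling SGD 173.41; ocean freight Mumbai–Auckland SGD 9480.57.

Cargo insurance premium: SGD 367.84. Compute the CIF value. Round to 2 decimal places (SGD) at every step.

CIF = EXW price + pre-shipment costs + freight + insurance
CIF = 8412.08 + 1120.52 + 431.86 + 173.41 + 9480.57 + 367.84 = 19986.28

CIF value: SGD 19986.28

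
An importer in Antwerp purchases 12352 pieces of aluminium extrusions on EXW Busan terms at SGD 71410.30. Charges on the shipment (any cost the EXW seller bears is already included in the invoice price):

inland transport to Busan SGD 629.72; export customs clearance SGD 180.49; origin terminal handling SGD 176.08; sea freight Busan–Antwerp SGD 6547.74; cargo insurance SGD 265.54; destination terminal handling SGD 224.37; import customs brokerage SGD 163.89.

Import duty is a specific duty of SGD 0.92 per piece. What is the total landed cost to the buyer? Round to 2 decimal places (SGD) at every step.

Total landed cost: SGD 90961.97

EXW: the seller makes goods available at their premises; the buyer bears all onward costs.
CIF value = EXW price + inland to port + export clearance + origin terminal + freight + insurance = 71410.30 + 629.72 + 180.49 + 176.08 + 6547.74 + 265.54 = 79209.87
Import duty = 12352 × 0.92 = 11363.84
Buyer bears: inland to port 629.72 + export clearance 180.49 + origin terminal 176.08 + freight 6547.74 + insurance 265.54 + destination terminal 224.37 + brokerage 163.89 + duty 11363.84 = 19551.67
Landed cost = invoice 71410.30 + 19551.67 = 90961.97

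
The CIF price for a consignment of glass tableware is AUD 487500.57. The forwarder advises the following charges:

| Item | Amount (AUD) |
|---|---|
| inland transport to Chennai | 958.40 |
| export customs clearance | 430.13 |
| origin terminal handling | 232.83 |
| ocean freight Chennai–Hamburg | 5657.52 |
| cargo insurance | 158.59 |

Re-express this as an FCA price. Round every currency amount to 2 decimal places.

Not relevant to the conversion: export clearance, inland to port — on the seller under both CIF and FCA; already in the CIF price and stays in the FCA price.
From CIF to FCA, the seller no longer bears: origin terminal, freight, insurance.
FCA price = 487500.57 − 232.83 − 5657.52 − 158.59 = 481451.63

FCA price: AUD 481451.63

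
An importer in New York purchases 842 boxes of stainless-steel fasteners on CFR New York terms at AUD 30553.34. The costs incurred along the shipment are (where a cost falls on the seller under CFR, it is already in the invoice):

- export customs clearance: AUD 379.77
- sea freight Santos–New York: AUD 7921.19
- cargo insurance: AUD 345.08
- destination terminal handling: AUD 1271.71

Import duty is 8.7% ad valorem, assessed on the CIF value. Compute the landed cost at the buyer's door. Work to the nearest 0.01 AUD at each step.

CFR: the seller pays costs through ocean freight to the destination port, but not insurance.
Already in the invoice (seller's account under CFR): export clearance, freight — exclude.
CIF value = CFR price + insurance = 30553.34 + 345.08 = 30898.42
Import duty = 30898.42 × 8.7% = 2688.16
Buyer bears: insurance 345.08 + destination terminal 1271.71 + duty 2688.16 = 4304.95
Landed cost = invoice 30553.34 + 4304.95 = 34858.29

Total landed cost: AUD 34858.29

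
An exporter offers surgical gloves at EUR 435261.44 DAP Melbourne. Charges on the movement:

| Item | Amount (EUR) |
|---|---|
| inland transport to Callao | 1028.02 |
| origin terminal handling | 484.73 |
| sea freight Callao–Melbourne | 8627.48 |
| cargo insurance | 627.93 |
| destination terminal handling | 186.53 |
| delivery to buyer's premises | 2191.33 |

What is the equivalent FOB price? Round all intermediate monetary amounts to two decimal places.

Not relevant to the conversion: inland to port, origin terminal — on the seller under both DAP and FOB; already in the DAP price and stays in the FOB price.
From DAP to FOB, the seller no longer bears: freight, insurance, destination terminal, delivery.
FOB price = 435261.44 − 8627.48 − 627.93 − 186.53 − 2191.33 = 423628.17

FOB price: EUR 423628.17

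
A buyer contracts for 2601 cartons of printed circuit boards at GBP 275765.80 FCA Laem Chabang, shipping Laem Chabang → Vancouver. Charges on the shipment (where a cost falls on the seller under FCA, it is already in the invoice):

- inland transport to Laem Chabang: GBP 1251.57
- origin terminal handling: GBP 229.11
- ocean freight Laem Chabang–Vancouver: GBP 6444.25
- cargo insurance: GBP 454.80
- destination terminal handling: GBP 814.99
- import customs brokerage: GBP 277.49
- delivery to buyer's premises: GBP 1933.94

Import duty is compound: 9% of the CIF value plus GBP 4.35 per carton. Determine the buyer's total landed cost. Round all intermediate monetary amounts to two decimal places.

Total landed cost: GBP 322695.19

FCA: the seller delivers export-cleared goods to the carrier; the buyer bears costs from that point.
Already in the invoice (seller's account under FCA): inland to port — exclude.
CIF value = FCA price + origin terminal + freight + insurance = 275765.80 + 229.11 + 6444.25 + 454.80 = 282893.96
Ad valorem component: 282893.96 × 9% = 25460.46
Specific component: 2601 × 4.35 = 11314.35
Import duty = 25460.46 + 11314.35 = 36774.81
Buyer bears: origin terminal 229.11 + freight 6444.25 + insurance 454.80 + destination terminal 814.99 + brokerage 277.49 + delivery 1933.94 + duty 36774.81 = 46929.39
Landed cost = invoice 275765.80 + 46929.39 = 322695.19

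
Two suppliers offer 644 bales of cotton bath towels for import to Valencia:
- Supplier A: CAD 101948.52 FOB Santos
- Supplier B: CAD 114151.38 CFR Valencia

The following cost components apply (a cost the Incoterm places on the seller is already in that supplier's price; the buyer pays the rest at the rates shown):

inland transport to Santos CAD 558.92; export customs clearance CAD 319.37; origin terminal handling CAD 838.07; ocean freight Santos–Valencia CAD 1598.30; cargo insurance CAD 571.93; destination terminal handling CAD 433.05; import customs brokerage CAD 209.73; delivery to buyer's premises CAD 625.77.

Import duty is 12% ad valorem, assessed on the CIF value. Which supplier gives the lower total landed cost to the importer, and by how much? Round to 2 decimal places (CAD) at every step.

Supplier A (FOB):
CIF value = FOB price + freight + insurance = 101948.52 + 1598.30 + 571.93 = 104118.75
Import duty = 104118.75 × 12% = 12494.25
Buyer bears (A): 1598.30 + 571.93 + 433.05 + 209.73 + 625.77 = 3438.78
Landed cost (A) = invoice 101948.52 + 3438.78 + duty 12494.25 = 117881.55
Supplier B (CFR):
CIF value = CFR price + insurance = 114151.38 + 571.93 = 114723.31
Import duty = 114723.31 × 12% = 13766.80
Buyer bears (B): 571.93 + 433.05 + 209.73 + 625.77 = 1840.48
Landed cost (B) = invoice 114151.38 + 1840.48 + duty 13766.80 = 129758.66
Difference = |117881.55 − 129758.66| = 11877.11

Supplier A is cheaper by CAD 11877.11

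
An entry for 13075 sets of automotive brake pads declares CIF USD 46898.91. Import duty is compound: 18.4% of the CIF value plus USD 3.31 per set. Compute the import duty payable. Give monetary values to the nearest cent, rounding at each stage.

Import duty: USD 51907.65

Ad valorem component: 46898.91 × 18.4% = 8629.40
Specific component: 13075 × 3.31 = 43278.25
Import duty = 8629.40 + 43278.25 = 51907.65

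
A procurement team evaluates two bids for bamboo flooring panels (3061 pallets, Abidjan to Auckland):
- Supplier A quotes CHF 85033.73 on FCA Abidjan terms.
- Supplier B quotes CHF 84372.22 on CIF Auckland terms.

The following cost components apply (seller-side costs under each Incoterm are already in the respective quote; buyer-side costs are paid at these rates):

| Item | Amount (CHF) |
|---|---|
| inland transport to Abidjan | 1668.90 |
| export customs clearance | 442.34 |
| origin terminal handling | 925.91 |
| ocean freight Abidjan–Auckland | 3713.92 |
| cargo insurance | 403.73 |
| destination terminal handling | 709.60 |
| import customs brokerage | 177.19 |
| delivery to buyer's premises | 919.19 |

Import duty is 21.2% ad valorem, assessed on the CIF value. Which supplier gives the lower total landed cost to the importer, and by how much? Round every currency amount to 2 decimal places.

Supplier A (FCA):
CIF value = FCA price + origin terminal + freight + insurance = 85033.73 + 925.91 + 3713.92 + 403.73 = 90077.29
Import duty = 90077.29 × 21.2% = 19096.39
Buyer bears (A): 925.91 + 3713.92 + 403.73 + 709.60 + 177.19 + 919.19 = 6849.54
Landed cost (A) = invoice 85033.73 + 6849.54 + duty 19096.39 = 110979.66
Supplier B (CIF):
The CIF price already equals the CIF value: 84372.22
Import duty = 84372.22 × 21.2% = 17886.91
Buyer bears (B): 709.60 + 177.19 + 919.19 = 1805.98
Landed cost (B) = invoice 84372.22 + 1805.98 + duty 17886.91 = 104065.11
Difference = |110979.66 − 104065.11| = 6914.55

Supplier B is cheaper by CHF 6914.55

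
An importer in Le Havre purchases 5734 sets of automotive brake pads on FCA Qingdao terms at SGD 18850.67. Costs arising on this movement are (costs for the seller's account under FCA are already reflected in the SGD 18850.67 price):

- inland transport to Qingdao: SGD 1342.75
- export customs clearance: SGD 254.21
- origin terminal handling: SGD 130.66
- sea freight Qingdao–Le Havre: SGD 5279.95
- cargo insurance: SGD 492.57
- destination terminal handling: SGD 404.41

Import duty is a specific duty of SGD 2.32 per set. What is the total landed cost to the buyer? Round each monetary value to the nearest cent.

Total landed cost: SGD 38461.14

FCA: the seller delivers export-cleared goods to the carrier; the buyer bears costs from that point.
Already in the invoice (seller's account under FCA): inland to port, export clearance — exclude.
CIF value = FCA price + origin terminal + freight + insurance = 18850.67 + 130.66 + 5279.95 + 492.57 = 24753.85
Import duty = 5734 × 2.32 = 13302.88
Buyer bears: origin terminal 130.66 + freight 5279.95 + insurance 492.57 + destination terminal 404.41 + duty 13302.88 = 19610.47
Landed cost = invoice 18850.67 + 19610.47 = 38461.14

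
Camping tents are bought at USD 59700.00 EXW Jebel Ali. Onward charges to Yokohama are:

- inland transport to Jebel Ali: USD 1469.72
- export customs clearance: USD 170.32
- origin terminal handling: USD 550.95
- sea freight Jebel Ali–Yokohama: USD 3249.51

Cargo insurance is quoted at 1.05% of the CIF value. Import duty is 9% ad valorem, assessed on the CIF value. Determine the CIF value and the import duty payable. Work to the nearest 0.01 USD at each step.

CIF value: USD 65831.73; import duty: USD 5924.86

Let C be the CIF value. C = EXW price + pre-shipment costs + freight + 1.05% × C
C − 1.05% × C = 59700.00 + 1469.72 + 170.32 + 550.95 + 3249.51
0.9895 × C = 65140.50
C = 65140.50 / 0.9895 = 65831.73
Insurance premium = 1.05% × 65831.73 = 691.23
Import duty = 65831.73 × 9% = 5924.86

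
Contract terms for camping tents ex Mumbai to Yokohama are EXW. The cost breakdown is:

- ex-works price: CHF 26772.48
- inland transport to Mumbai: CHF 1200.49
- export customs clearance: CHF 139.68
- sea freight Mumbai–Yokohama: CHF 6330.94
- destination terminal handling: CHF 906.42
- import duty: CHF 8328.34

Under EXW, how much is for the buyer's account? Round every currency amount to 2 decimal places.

Buyer's account: CHF 16905.87

EXW: the seller makes goods available at their premises; the buyer bears all onward costs.
Seller's account: goods 26772.48 = 26772.48
Buyer's account: inland to port 1200.49 + export clearance 139.68 + freight 6330.94 + destination terminal 906.42 + duty 8328.34 = 16905.87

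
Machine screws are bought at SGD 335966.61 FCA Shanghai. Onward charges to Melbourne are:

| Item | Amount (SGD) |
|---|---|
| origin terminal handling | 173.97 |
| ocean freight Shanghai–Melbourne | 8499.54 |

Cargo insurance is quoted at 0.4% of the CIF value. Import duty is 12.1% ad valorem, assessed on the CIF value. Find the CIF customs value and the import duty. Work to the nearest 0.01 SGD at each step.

Let C be the CIF value. C = FCA price + pre-shipment costs + freight + 0.4% × C
C − 0.4% × C = 335966.61 + 173.97 + 8499.54
0.996 × C = 344640.12
C = 344640.12 / 0.996 = 346024.22
Insurance premium = 0.4% × 346024.22 = 1384.10
Import duty = 346024.22 × 12.1% = 41868.93

CIF value: SGD 346024.22; import duty: SGD 41868.93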